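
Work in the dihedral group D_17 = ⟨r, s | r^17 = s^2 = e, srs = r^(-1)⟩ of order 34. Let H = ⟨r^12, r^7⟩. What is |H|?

17

|⟨r^12⟩| = 17 and |⟨r^7⟩| = 17, so |H| is a multiple of lcm(17, 17) = 17 and divides |G| = 34.
Closing under the operation: H = {e, r, r^2, r^3, r^4, r^5, r^6, r^7, r^8, r^9, r^10, r^11, r^12, r^13, r^14, r^15, r^16}, so |H| = 17.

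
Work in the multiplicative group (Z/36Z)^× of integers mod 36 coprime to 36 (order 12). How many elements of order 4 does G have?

No element of G has order 4 (even though 4 | 12).

0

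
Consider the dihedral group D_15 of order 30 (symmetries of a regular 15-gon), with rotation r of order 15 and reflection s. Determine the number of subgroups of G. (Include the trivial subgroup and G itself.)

28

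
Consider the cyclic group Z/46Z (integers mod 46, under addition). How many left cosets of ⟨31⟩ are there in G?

1

|⟨31⟩| = 46 and |G| = 46.
By Lagrange, [G : H] = |G|/|H| = 46/46 = 1.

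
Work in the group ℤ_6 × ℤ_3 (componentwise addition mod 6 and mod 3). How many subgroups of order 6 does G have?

4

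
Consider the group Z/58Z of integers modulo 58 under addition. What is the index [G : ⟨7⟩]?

1

|⟨7⟩| = 58 and |G| = 58.
By Lagrange, [G : H] = |G|/|H| = 58/58 = 1.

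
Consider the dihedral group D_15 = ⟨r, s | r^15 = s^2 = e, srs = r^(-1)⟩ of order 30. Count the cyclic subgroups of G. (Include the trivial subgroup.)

Group the elements of G by the cyclic subgroup they generate; each cyclic subgroup of order d accounts for φ(d) elements.
Cyclic subgroups by order — order 1: 1; order 2: 15; order 3: 1; order 5: 1; order 15: 1.
Total: 19.

19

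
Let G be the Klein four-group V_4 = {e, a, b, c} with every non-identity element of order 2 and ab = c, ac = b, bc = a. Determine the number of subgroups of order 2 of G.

3

|G| = 4 and 2 | 4, so subgroups of order 2 are possible by Lagrange.
The subgroups of order 2 are: {e, a}; {e, b}; {e, c}.
So G has 3 subgroups of order 2.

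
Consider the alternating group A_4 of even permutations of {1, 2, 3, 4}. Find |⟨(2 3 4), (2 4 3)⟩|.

3

|⟨(2 3 4)⟩| = 3 and |⟨(2 4 3)⟩| = 3, so |H| is a multiple of lcm(3, 3) = 3 and divides |G| = 12.
Closing under the operation: H = {e, (2 3 4), (2 4 3)}, so |H| = 3.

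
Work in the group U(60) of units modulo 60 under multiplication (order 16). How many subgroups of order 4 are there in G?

11

|G| = 16 and 4 | 16, so subgroups of order 4 are possible by Lagrange.
The subgroups of order 4 are: {1, 11, 19, 29}; {1, 11, 31, 41}; {1, 11, 49, 59}; {1, 13, 37, 49}; … (11 in all).
So G has 11 subgroups of order 4.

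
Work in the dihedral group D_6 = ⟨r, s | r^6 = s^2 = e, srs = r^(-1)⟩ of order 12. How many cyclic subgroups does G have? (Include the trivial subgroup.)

10

A cyclic subgroup of order d is generated by each of its φ(d) elements of order d, so the cyclic subgroups of order d number (#elements of order d)/φ(d).
Cyclic subgroups by order — order 1: 1; order 2: 7; order 3: 1; order 6: 1.
Total: 10.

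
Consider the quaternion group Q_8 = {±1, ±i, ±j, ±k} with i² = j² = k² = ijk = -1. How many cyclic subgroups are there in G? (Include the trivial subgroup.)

Group the elements of G by the cyclic subgroup they generate; each cyclic subgroup of order d accounts for φ(d) elements.
Cyclic subgroups by order — order 1: 1; order 2: 1; order 4: 3.
Total: 5.

5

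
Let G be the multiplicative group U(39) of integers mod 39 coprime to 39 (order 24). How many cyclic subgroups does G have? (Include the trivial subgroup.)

12

A cyclic subgroup of order d is generated by each of its φ(d) elements of order d, so the cyclic subgroups of order d number (#elements of order d)/φ(d).
Cyclic subgroups by order — order 1: 1; order 2: 3; order 3: 1; order 4: 2; order 6: 3; order 12: 2.
Total: 12.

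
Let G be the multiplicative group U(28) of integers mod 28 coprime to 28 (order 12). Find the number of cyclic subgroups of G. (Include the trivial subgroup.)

8

Each element a generates a cyclic subgroup ⟨a⟩; distinct elements may generate the same one (a cyclic group of order d has φ(d) generators).
Cyclic subgroups by order — order 1: 1; order 2: 3; order 3: 1; order 6: 3.
Total: 8.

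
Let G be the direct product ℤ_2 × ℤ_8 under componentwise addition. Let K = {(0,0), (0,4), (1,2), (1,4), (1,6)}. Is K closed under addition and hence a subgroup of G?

No

|K| = 5 does not divide |G| = 16, so by Lagrange K is not a subgroup.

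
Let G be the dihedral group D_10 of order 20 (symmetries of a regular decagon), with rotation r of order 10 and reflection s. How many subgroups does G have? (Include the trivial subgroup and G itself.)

22

|G| = 20, so by Lagrange every subgroup order divides 20. Divisors: 1, 2, 4, 5, 10, 20.
Subgroups by order — order 1: 1; order 2: 11; order 4: 5; order 5: 1; order 10: 3; order 20: 1.
Total: 1 + 11 + 5 + 1 + 3 + 1 = 22.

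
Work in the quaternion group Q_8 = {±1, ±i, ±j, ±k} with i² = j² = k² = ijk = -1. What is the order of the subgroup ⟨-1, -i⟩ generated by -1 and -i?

|⟨-1⟩| = 2 and |⟨-i⟩| = 4, so |H| is a multiple of lcm(2, 4) = 4 and divides |G| = 8.
Closing under the operation: H = {1, -1, i, -i}, so |H| = 4.

4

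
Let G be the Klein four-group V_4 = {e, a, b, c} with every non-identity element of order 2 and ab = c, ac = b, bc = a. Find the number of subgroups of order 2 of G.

|G| = 4 and 2 | 4, so subgroups of order 2 are possible by Lagrange.
The subgroups of order 2 are: {e, a}; {e, b}; {e, c}.
So G has 3 subgroups of order 2.

3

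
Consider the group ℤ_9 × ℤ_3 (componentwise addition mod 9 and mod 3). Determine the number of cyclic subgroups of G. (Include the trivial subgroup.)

8

Group the elements of G by the cyclic subgroup they generate; each cyclic subgroup of order d accounts for φ(d) elements.
Cyclic subgroups by order — order 1: 1; order 3: 4; order 9: 3.
Total: 8.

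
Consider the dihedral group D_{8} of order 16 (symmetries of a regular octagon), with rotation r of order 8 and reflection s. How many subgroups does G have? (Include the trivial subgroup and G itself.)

|G| = 16, so by Lagrange every subgroup order divides 16. Divisors: 1, 2, 4, 8, 16.
Subgroups by order — order 1: 1; order 2: 9; order 4: 5; order 8: 3; order 16: 1.
Total: 1 + 9 + 5 + 3 + 1 = 19.

19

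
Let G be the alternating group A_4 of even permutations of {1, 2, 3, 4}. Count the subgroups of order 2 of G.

3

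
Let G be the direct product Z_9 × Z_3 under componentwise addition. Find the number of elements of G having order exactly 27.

0

An element (a,b) has order lcm(ord(a), ord(b)); count pairs with lcm equal to 27.
Enumerating gives 0 such elements.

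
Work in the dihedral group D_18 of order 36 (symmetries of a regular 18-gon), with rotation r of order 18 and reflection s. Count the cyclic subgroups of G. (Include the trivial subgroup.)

Group the elements of G by the cyclic subgroup they generate; each cyclic subgroup of order d accounts for φ(d) elements.
Cyclic subgroups by order — order 1: 1; order 2: 19; order 3: 1; order 6: 1; order 9: 1; order 18: 1.
Total: 24.

24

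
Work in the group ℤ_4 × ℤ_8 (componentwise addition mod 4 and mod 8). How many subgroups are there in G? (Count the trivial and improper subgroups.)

22

|G| = 32, so by Lagrange every subgroup order divides 32. Divisors: 1, 2, 4, 8, 16, 32.
Subgroups by order — order 1: 1; order 2: 3; order 4: 7; order 8: 7; order 16: 3; order 32: 1.
Total: 1 + 3 + 7 + 7 + 3 + 1 = 22.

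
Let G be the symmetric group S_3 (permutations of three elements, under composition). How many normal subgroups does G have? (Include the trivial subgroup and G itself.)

3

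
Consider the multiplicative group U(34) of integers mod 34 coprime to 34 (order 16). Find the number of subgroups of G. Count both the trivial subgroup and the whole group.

5

|G| = 16, so by Lagrange every subgroup order divides 16. Divisors: 1, 2, 4, 8, 16.
Subgroups by order — order 1: 1; order 2: 1; order 4: 1; order 8: 1; order 16: 1.
Total: 1 + 1 + 1 + 1 + 1 = 5.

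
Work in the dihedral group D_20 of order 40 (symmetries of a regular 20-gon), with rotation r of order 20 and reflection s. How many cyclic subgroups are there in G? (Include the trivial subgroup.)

26

A cyclic subgroup of order d is generated by each of its φ(d) elements of order d, so the cyclic subgroups of order d number (#elements of order d)/φ(d).
Cyclic subgroups by order — order 1: 1; order 2: 21; order 4: 1; order 5: 1; order 10: 1; order 20: 1.
Total: 26.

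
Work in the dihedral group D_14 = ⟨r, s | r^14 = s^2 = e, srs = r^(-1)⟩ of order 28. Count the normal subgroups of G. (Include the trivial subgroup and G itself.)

7

G has 28 subgroups. Checking conjugation-invariance by order — order 1: 1/1 normal; order 2: 1/15 normal; order 4: 0/7 normal; order 7: 1/1 normal; order 14: 3/3 normal; order 28: 1/1 normal.
Total normal subgroups: 7.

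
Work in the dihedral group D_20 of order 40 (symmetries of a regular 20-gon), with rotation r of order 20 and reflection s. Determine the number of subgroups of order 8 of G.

5

|G| = 40 and 8 | 40, so subgroups of order 8 are possible by Lagrange.
The subgroups of order 8 are: {e, r^5, r^10, r^15, s, r^5s, r^10s, r^15s}; {e, r^5, r^10, r^15, rs, r^6s, r^11s, r^16s}; {e, r^5, r^10, r^15, r^2s, r^7s, r^12s, r^17s}; {e, r^5, r^10, r^15, r^3s, r^8s, r^13s, r^18s}; … (5 in all).
So G has 5 subgroups of order 8.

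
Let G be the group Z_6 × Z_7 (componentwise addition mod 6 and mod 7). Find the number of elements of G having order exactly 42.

An element (a,b) has order lcm(ord(a), ord(b)); count pairs with lcm equal to 42.
Enumerating gives 12 such elements.

12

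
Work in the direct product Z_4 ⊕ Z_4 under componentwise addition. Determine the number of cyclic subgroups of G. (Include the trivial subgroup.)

10

A cyclic subgroup of order d is generated by each of its φ(d) elements of order d, so the cyclic subgroups of order d number (#elements of order d)/φ(d).
Cyclic subgroups by order — order 1: 1; order 2: 3; order 4: 6.
Total: 10.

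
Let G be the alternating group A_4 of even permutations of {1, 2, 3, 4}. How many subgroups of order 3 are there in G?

4

|G| = 12 and 3 | 12, so subgroups of order 3 are possible by Lagrange.
The subgroups of order 3 are: {e, (1 2 3), (1 3 2)}; {e, (1 2 4), (1 4 2)}; {e, (1 3 4), (1 4 3)}; {e, (2 3 4), (2 4 3)}.
So G has 4 subgroups of order 3.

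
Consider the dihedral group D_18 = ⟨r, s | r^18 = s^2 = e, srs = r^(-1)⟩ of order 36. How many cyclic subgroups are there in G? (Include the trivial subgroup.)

24

A cyclic subgroup of order d is generated by each of its φ(d) elements of order d, so the cyclic subgroups of order d number (#elements of order d)/φ(d).
Cyclic subgroups by order — order 1: 1; order 2: 19; order 3: 1; order 6: 1; order 9: 1; order 18: 1.
Total: 24.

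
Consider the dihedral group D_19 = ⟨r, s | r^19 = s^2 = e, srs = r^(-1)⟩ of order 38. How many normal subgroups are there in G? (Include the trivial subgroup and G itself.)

3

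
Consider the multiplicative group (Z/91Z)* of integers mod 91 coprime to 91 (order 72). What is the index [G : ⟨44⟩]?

|⟨44⟩| = 12 and |G| = 72.
By Lagrange, [G : H] = |G|/|H| = 72/12 = 6.

6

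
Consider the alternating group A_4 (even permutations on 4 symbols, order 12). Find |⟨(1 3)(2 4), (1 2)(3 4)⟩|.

4

|⟨(1 3)(2 4)⟩| = 2 and |⟨(1 2)(3 4)⟩| = 2, so |H| is a multiple of lcm(2, 2) = 2 and divides |G| = 12.
Closing under the operation: H = {e, (1 2)(3 4), (1 3)(2 4), (1 4)(2 3)}, so |H| = 4.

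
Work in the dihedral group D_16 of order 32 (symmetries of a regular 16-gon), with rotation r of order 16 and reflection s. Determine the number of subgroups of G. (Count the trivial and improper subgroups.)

36

|G| = 32, so by Lagrange every subgroup order divides 32. Divisors: 1, 2, 4, 8, 16, 32.
Subgroups by order — order 1: 1; order 2: 17; order 4: 9; order 8: 5; order 16: 3; order 32: 1.
Total: 1 + 17 + 9 + 5 + 3 + 1 = 36.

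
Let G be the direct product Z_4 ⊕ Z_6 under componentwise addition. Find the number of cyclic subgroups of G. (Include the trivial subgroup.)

Group the elements of G by the cyclic subgroup they generate; each cyclic subgroup of order d accounts for φ(d) elements.
Cyclic subgroups by order — order 1: 1; order 2: 3; order 3: 1; order 4: 2; order 6: 3; order 12: 2.
Total: 12.

12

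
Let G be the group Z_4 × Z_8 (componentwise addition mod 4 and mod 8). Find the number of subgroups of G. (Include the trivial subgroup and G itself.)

22

|G| = 32, so by Lagrange every subgroup order divides 32. Divisors: 1, 2, 4, 8, 16, 32.
Subgroups by order — order 1: 1; order 2: 3; order 4: 7; order 8: 7; order 16: 3; order 32: 1.
Total: 1 + 3 + 7 + 7 + 3 + 1 = 22.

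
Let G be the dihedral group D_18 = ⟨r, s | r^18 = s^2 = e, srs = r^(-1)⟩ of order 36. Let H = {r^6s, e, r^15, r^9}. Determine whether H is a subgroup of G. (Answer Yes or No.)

r^15 ∈ H but its inverse r^3 ∉ H, so H is not a subgroup.

No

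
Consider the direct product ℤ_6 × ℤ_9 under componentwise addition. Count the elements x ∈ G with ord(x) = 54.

0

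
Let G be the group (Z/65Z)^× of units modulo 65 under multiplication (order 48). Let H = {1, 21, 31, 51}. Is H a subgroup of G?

|H| = 4 divides |G| = 48, consistent with Lagrange.
H contains the identity, every element's inverse is in H, and H is closed under ·: it is a subgroup.
In fact H = ⟨21⟩.

Yes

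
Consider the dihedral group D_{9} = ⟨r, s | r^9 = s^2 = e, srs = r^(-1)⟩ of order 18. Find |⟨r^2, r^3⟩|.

9

|⟨r^2⟩| = 9 and |⟨r^3⟩| = 3, so |H| is a multiple of lcm(9, 3) = 9 and divides |G| = 18.
Closing under the operation: H = {e, r, r^2, r^3, r^4, r^5, r^6, r^7, r^8}, so |H| = 9.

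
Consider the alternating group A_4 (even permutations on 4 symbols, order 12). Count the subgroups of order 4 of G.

1

|G| = 12 and 4 | 12, so subgroups of order 4 are possible by Lagrange.
The subgroups of order 4 are: {e, (1 2)(3 4), (1 3)(2 4), (1 4)(2 3)}.
So G has 1 subgroup of order 4.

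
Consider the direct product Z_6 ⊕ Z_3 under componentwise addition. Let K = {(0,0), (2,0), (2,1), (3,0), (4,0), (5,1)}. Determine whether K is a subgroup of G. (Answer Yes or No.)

No

(2,1) ∈ K but its inverse (4,2) ∉ K, so K is not a subgroup.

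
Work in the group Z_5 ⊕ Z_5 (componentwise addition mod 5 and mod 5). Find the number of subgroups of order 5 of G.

6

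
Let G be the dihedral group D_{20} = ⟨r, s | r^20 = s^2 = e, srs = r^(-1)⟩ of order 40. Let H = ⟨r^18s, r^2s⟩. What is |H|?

|⟨r^18s⟩| = 2 and |⟨r^2s⟩| = 2, so |H| is a multiple of lcm(2, 2) = 2 and divides |G| = 40.
Closing under the operation: H = {e, r^4, r^8, r^12, r^16, r^2s, r^6s, r^10s, r^14s, r^18s}, so |H| = 10.

10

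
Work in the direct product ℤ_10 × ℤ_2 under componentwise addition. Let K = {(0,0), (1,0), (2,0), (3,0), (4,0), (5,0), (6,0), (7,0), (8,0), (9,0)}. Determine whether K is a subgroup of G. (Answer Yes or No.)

|K| = 10 divides |G| = 20, consistent with Lagrange.
K contains the identity, every element's inverse is in K, and K is closed under +: it is a subgroup.
In fact K = ⟨(9,0)⟩.

Yes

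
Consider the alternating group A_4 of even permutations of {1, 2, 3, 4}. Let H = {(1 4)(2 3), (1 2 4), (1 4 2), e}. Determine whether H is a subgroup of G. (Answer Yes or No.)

No

Closure fails: (1 2 4) ∘ (1 4)(2 3) = (2 3 4) ∉ H. So H is not a subgroup.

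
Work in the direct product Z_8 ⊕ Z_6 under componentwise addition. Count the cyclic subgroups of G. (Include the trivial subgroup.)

16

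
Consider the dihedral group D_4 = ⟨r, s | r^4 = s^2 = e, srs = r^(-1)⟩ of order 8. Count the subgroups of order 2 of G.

5

|G| = 8 and 2 | 8, so subgroups of order 2 are possible by Lagrange.
The subgroups of order 2 are: {e, r^2}; {e, r^2s}; {e, r^3s}; {e, rs}; … (5 in all).
So G has 5 subgroups of order 2.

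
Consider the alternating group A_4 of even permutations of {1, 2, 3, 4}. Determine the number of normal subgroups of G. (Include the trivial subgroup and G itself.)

3

G has 10 subgroups. Checking conjugation-invariance by order — order 1: 1/1 normal; order 2: 0/3 normal; order 3: 0/4 normal; order 4: 1/1 normal; order 12: 1/1 normal.
Total normal subgroups: 3.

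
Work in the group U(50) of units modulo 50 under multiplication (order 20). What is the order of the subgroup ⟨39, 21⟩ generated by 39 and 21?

10

|⟨39⟩| = 10 and |⟨21⟩| = 5, so |H| is a multiple of lcm(10, 5) = 10 and divides |G| = 20.
Closing under the operation: H = {1, 9, 11, 19, 21, 29, 31, 39, 41, 49}, so |H| = 10.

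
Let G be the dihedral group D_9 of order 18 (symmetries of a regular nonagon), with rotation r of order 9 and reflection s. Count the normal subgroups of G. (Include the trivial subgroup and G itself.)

G has 16 subgroups. Checking conjugation-invariance by order — order 1: 1/1 normal; order 2: 0/9 normal; order 3: 1/1 normal; order 6: 0/3 normal; order 9: 1/1 normal; order 18: 1/1 normal.
Total normal subgroups: 4.

4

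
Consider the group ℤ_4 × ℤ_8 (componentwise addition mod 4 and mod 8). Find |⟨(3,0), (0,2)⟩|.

|⟨(3,0)⟩| = 4 and |⟨(0,2)⟩| = 4, so |H| is a multiple of lcm(4, 4) = 4 and divides |G| = 32.
Closing under the operation: H = {(0,0), (0,2), (0,4), (0,6), (1,0), (1,2), (1,4), (1,6), (2,0), (2,2), (2,4), (2,6), (3,0), (3,2), (3,4), (3,6)}, so |H| = 16.

16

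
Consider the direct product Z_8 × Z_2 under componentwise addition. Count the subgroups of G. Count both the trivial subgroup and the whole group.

11

|G| = 16, so by Lagrange every subgroup order divides 16. Divisors: 1, 2, 4, 8, 16.
Subgroups by order — order 1: 1; order 2: 3; order 4: 3; order 8: 3; order 16: 1.
Total: 1 + 3 + 3 + 3 + 1 = 11.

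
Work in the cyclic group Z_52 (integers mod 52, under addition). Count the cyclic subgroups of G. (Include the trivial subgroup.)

Each element a generates a cyclic subgroup ⟨a⟩; distinct elements may generate the same one (a cyclic group of order d has φ(d) generators).
Cyclic subgroups by order — order 1: 1; order 2: 1; order 4: 1; order 13: 1; order 26: 1; order 52: 1.
Total: 6.

6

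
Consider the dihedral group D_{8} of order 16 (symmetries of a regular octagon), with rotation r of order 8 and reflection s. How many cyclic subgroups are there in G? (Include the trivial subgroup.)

Each element a generates a cyclic subgroup ⟨a⟩; distinct elements may generate the same one (a cyclic group of order d has φ(d) generators).
Cyclic subgroups by order — order 1: 1; order 2: 9; order 4: 1; order 8: 1.
Total: 12.

12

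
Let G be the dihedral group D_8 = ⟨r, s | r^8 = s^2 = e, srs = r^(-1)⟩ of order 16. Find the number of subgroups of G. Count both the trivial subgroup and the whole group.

19

|G| = 16, so by Lagrange every subgroup order divides 16. Divisors: 1, 2, 4, 8, 16.
Subgroups by order — order 1: 1; order 2: 9; order 4: 5; order 8: 3; order 16: 1.
Total: 1 + 9 + 5 + 3 + 1 = 19.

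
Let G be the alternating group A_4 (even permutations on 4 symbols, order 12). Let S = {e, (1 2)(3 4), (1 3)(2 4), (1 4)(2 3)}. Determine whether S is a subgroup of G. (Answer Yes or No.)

|S| = 4 divides |G| = 12, consistent with Lagrange.
S contains the identity, every element's inverse is in S, and S is closed under ∘: it is a subgroup.

Yes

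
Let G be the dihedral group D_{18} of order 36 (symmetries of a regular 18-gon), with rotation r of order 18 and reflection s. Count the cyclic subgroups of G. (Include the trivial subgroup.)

24

A cyclic subgroup of order d is generated by each of its φ(d) elements of order d, so the cyclic subgroups of order d number (#elements of order d)/φ(d).
Cyclic subgroups by order — order 1: 1; order 2: 19; order 3: 1; order 6: 1; order 9: 1; order 18: 1.
Total: 24.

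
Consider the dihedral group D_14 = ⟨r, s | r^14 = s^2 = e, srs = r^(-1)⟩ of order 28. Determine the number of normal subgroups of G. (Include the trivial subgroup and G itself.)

G has 28 subgroups. Checking conjugation-invariance by order — order 1: 1/1 normal; order 2: 1/15 normal; order 4: 0/7 normal; order 7: 1/1 normal; order 14: 3/3 normal; order 28: 1/1 normal.
Total normal subgroups: 7.

7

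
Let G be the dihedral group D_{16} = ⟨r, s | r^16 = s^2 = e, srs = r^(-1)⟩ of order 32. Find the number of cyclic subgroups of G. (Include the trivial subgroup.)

Each element a generates a cyclic subgroup ⟨a⟩; distinct elements may generate the same one (a cyclic group of order d has φ(d) generators).
Cyclic subgroups by order — order 1: 1; order 2: 17; order 4: 1; order 8: 1; order 16: 1.
Total: 21.

21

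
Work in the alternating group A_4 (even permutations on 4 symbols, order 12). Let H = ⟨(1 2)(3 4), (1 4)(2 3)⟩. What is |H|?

|⟨(1 2)(3 4)⟩| = 2 and |⟨(1 4)(2 3)⟩| = 2, so |H| is a multiple of lcm(2, 2) = 2 and divides |G| = 12.
Closing under the operation: H = {e, (1 2)(3 4), (1 3)(2 4), (1 4)(2 3)}, so |H| = 4.

4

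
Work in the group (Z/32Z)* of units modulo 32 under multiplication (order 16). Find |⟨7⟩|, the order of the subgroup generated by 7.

4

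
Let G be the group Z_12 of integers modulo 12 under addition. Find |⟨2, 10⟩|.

|⟨2⟩| = 6 and |⟨10⟩| = 6, so |H| is a multiple of lcm(6, 6) = 6 and divides |G| = 12.
Closing under the operation: H = {0, 2, 4, 6, 8, 10}, so |H| = 6.

6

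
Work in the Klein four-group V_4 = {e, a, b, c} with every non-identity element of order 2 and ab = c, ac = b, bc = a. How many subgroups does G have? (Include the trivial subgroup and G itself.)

|G| = 4, so by Lagrange every subgroup order divides 4. Divisors: 1, 2, 4.
Subgroups by order — order 1: 1; order 2: 3; order 4: 1.
Total: 1 + 3 + 1 = 5.

5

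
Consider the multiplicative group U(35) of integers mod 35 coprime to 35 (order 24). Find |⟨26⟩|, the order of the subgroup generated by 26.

6

Compute successive powers of 26 mod 35: 26, 11, 6, 16, 31, 1; 26^6 ≡ 1 (mod 35).
So |⟨26⟩| = 6.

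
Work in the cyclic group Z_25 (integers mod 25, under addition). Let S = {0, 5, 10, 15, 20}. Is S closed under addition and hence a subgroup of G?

Yes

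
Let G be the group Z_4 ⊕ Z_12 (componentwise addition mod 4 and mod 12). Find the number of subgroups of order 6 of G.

3

|G| = 48 and 6 | 48, so subgroups of order 6 are possible by Lagrange.
The subgroups of order 6 are: {(0,0), (0,2), (0,4), (0,6), (0,8), (0,10)}; {(0,0), (0,4), (0,8), (2,0), (2,4), (2,8)}; {(0,0), (0,4), (0,8), (2,2), (2,6), (2,10)}.
So G has 3 subgroups of order 6.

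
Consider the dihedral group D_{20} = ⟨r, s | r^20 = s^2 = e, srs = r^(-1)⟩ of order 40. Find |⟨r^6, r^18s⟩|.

|⟨r^6⟩| = 10 and |⟨r^18s⟩| = 2, so |H| is a multiple of lcm(10, 2) = 10 and divides |G| = 40.
Closing under the operation: H = {e, r^2, r^4, r^6, r^8, r^10, r^12, r^14, r^16, r^18, s, r^2s, r^4s, r^6s, r^8s, r^10s, r^12s, r^14s, r^16s, r^18s}, so |H| = 20.

20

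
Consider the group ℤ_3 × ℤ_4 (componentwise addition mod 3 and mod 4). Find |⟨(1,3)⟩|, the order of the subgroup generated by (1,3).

12

The order of (1,3) in Z_3 × Z_4 is lcm(ord(1) in Z_3, ord(3) in Z_4).
ord(1) = 3 and ord(3) = 4, so |⟨(1,3)⟩| = lcm(3, 4) = 12.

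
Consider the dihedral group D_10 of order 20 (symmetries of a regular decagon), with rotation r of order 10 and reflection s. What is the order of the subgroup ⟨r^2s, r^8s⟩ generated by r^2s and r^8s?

|⟨r^2s⟩| = 2 and |⟨r^8s⟩| = 2, so |H| is a multiple of lcm(2, 2) = 2 and divides |G| = 20.
Closing under the operation: H = {e, r^2, r^4, r^6, r^8, s, r^2s, r^4s, r^6s, r^8s}, so |H| = 10.

10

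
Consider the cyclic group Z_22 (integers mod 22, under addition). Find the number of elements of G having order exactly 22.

In a cyclic group of order 22, the number of elements of order d (for d | 22) is φ(d).
φ(22) = 10.

10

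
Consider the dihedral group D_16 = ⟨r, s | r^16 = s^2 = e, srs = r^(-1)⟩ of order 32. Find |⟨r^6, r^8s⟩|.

|⟨r^6⟩| = 8 and |⟨r^8s⟩| = 2, so |H| is a multiple of lcm(8, 2) = 8 and divides |G| = 32.
Closing under the operation: H = {e, r^2, r^4, r^6, r^8, r^10, r^12, r^14, s, r^2s, r^4s, r^6s, r^8s, r^10s, r^12s, r^14s}, so |H| = 16.

16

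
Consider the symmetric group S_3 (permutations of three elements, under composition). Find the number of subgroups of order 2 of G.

3

|G| = 6 and 2 | 6, so subgroups of order 2 are possible by Lagrange.
The subgroups of order 2 are: {e, (1 2)}; {e, (1 3)}; {e, (2 3)}.
So G has 3 subgroups of order 2.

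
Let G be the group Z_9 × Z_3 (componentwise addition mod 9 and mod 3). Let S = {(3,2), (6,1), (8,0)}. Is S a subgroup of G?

No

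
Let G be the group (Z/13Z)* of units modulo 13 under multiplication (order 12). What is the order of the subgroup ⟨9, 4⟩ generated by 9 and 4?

6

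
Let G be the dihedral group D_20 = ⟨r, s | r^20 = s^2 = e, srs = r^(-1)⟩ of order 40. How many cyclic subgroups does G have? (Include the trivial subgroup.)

A cyclic subgroup of order d is generated by each of its φ(d) elements of order d, so the cyclic subgroups of order d number (#elements of order d)/φ(d).
Cyclic subgroups by order — order 1: 1; order 2: 21; order 4: 1; order 5: 1; order 10: 1; order 20: 1.
Total: 26.

26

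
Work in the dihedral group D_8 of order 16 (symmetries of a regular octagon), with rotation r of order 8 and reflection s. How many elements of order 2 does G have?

9

Enumerating element orders in G gives 9 elements of order 2.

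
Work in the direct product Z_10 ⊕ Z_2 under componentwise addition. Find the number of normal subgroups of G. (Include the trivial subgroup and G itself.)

10

G is abelian, so every subgroup is normal.
G has 10 subgroups in total, hence 10 normal subgroups.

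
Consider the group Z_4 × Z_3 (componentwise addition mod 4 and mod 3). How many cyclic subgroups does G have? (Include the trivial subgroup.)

Group the elements of G by the cyclic subgroup they generate; each cyclic subgroup of order d accounts for φ(d) elements.
Cyclic subgroups by order — order 1: 1; order 2: 1; order 3: 1; order 4: 1; order 6: 1; order 12: 1.
Total: 6.

6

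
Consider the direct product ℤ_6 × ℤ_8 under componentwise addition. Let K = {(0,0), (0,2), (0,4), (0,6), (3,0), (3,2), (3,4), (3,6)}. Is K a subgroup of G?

|K| = 8 divides |G| = 48, consistent with Lagrange.
K contains the identity, every element's inverse is in K, and K is closed under +: it is a subgroup.

Yes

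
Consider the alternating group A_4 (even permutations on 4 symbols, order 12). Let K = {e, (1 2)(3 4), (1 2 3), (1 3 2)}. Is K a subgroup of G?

No

Closure fails: (1 3 2) ∘ (1 2)(3 4) = (2 3 4) ∉ K. So K is not a subgroup.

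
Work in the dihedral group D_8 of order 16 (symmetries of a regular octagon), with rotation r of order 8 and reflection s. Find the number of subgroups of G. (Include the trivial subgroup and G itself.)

19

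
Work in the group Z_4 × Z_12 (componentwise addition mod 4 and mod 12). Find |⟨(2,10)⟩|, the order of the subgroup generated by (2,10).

6

The order of (2,10) in Z_4 × Z_12 is lcm(ord(2) in Z_4, ord(10) in Z_12).
ord(2) = 2 and ord(10) = 6, so |⟨(2,10)⟩| = lcm(2, 6) = 6.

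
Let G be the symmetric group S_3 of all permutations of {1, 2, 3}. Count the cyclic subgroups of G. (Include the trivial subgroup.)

Each element a generates a cyclic subgroup ⟨a⟩; distinct elements may generate the same one (a cyclic group of order d has φ(d) generators).
Cyclic subgroups by order — order 1: 1; order 2: 3; order 3: 1.
Total: 5.

5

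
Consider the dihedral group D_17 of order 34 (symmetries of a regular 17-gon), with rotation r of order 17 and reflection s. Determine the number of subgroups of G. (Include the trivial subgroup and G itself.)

20

|G| = 34, so by Lagrange every subgroup order divides 34. Divisors: 1, 2, 17, 34.
Subgroups by order — order 1: 1; order 2: 17; order 17: 1; order 34: 1.
Total: 1 + 17 + 1 + 1 = 20.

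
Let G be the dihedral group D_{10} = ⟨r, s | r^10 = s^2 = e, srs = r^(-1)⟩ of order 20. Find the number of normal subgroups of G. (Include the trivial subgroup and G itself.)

7

G has 22 subgroups. Checking conjugation-invariance by order — order 1: 1/1 normal; order 2: 1/11 normal; order 4: 0/5 normal; order 5: 1/1 normal; order 10: 3/3 normal; order 20: 1/1 normal.
Total normal subgroups: 7.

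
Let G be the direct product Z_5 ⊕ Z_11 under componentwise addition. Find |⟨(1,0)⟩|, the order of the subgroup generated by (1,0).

The order of (1,0) in Z_5 × Z_11 is lcm(ord(1) in Z_5, ord(0) in Z_11).
ord(1) = 5 and ord(0) = 1, so |⟨(1,0)⟩| = lcm(5, 1) = 5.

5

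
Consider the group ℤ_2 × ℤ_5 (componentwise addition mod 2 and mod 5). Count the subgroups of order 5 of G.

|G| = 10 and 5 | 10, so subgroups of order 5 are possible by Lagrange.
The subgroups of order 5 are: {(0,0), (0,1), (0,2), (0,3), (0,4)}.
So G has 1 subgroup of order 5.

1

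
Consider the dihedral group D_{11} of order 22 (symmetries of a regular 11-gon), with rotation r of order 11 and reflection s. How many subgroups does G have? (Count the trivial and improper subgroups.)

|G| = 22, so by Lagrange every subgroup order divides 22. Divisors: 1, 2, 11, 22.
Subgroups by order — order 1: 1; order 2: 11; order 11: 1; order 22: 1.
Total: 1 + 11 + 1 + 1 = 14.

14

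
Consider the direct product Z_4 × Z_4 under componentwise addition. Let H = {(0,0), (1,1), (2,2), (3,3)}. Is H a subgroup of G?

Yes

|H| = 4 divides |G| = 16, consistent with Lagrange.
H contains the identity, every element's inverse is in H, and H is closed under +: it is a subgroup.
In fact H = ⟨(1,1)⟩.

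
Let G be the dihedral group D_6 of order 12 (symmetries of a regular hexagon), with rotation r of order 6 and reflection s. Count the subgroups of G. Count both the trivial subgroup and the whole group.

16

|G| = 12, so by Lagrange every subgroup order divides 12. Divisors: 1, 2, 3, 4, 6, 12.
Subgroups by order — order 1: 1; order 2: 7; order 3: 1; order 4: 3; order 6: 3; order 12: 1.
Total: 1 + 7 + 1 + 3 + 3 + 1 = 16.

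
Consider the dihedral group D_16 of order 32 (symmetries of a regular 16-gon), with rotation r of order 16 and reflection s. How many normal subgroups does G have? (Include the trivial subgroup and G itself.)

8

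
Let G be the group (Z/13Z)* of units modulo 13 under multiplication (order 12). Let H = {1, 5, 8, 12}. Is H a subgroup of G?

Yes

|H| = 4 divides |G| = 12, consistent with Lagrange.
H contains the identity, every element's inverse is in H, and H is closed under ·: it is a subgroup.
In fact H = ⟨8⟩.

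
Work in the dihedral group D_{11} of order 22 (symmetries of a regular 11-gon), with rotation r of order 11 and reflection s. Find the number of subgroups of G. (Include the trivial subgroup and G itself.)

14

|G| = 22, so by Lagrange every subgroup order divides 22. Divisors: 1, 2, 11, 22.
Subgroups by order — order 1: 1; order 2: 11; order 11: 1; order 22: 1.
Total: 1 + 11 + 1 + 1 = 14.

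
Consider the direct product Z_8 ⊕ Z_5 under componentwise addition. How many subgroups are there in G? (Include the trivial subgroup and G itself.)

8

|G| = 40, so by Lagrange every subgroup order divides 40. Divisors: 1, 2, 4, 5, 8, 10, 20, 40.
Subgroups by order — order 1: 1; order 2: 1; order 4: 1; order 5: 1; order 8: 1; order 10: 1; order 20: 1; order 40: 1.
Total: 1 + 1 + 1 + 1 + 1 + 1 + 1 + 1 = 8.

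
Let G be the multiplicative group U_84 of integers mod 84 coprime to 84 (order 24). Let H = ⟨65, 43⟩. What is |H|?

12

|⟨65⟩| = 6 and |⟨43⟩| = 2, so |H| is a multiple of lcm(6, 2) = 6 and divides |G| = 24.
Closing under the operation: H = {1, 11, 23, 25, 29, 37, 43, 53, 65, 67, 71, 79}, so |H| = 12.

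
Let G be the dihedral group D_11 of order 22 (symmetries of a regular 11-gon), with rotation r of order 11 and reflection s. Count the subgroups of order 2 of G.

11

|G| = 22 and 2 | 22, so subgroups of order 2 are possible by Lagrange.
The subgroups of order 2 are: {e, r^10s}; {e, r^2s}; {e, r^3s}; {e, r^4s}; … (11 in all).
So G has 11 subgroups of order 2.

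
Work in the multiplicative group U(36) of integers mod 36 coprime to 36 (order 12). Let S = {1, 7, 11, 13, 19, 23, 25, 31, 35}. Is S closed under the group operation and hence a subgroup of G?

|S| = 9 does not divide |G| = 12, so by Lagrange S is not a subgroup.

No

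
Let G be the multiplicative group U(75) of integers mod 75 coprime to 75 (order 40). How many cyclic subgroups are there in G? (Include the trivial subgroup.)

12

A cyclic subgroup of order d is generated by each of its φ(d) elements of order d, so the cyclic subgroups of order d number (#elements of order d)/φ(d).
Cyclic subgroups by order — order 1: 1; order 2: 3; order 4: 2; order 5: 1; order 10: 3; order 20: 2.
Total: 12.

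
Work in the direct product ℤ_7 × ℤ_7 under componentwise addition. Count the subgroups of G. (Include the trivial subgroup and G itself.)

10

|G| = 49, so by Lagrange every subgroup order divides 49. Divisors: 1, 7, 49.
Subgroups by order — order 1: 1; order 7: 8; order 49: 1.
Total: 1 + 8 + 1 = 10.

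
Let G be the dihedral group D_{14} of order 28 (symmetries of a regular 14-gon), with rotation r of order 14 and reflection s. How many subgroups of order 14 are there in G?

|G| = 28 and 14 | 28, so subgroups of order 14 are possible by Lagrange.
The subgroups of order 14 are: {e, r, r^2, r^3, r^4, r^5, r^6, r^7, r^8, r^9, r^10, r^11, r^12, r^13}; {e, r^2, r^4, r^6, r^8, r^10, r^12, s, r^2s, r^4s, r^6s, r^8s, r^10s, r^12s}; {e, r^2, r^4, r^6, r^8, r^10, r^12, rs, r^3s, r^5s, r^7s, r^9s, r^11s, r^13s}.
So G has 3 subgroups of order 14.

3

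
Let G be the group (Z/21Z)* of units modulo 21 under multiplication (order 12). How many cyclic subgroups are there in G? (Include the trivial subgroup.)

8

Group the elements of G by the cyclic subgroup they generate; each cyclic subgroup of order d accounts for φ(d) elements.
Cyclic subgroups by order — order 1: 1; order 2: 3; order 3: 1; order 6: 3.
Total: 8.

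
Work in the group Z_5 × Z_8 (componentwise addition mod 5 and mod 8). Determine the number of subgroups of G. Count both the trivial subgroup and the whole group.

8

|G| = 40, so by Lagrange every subgroup order divides 40. Divisors: 1, 2, 4, 5, 8, 10, 20, 40.
Subgroups by order — order 1: 1; order 2: 1; order 4: 1; order 5: 1; order 8: 1; order 10: 1; order 20: 1; order 40: 1.
Total: 1 + 1 + 1 + 1 + 1 + 1 + 1 + 1 = 8.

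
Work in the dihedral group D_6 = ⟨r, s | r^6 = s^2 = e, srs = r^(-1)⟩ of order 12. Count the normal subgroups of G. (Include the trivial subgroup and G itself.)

G has 16 subgroups. Checking conjugation-invariance by order — order 1: 1/1 normal; order 2: 1/7 normal; order 3: 1/1 normal; order 4: 0/3 normal; order 6: 3/3 normal; order 12: 1/1 normal.
Total normal subgroups: 7.

7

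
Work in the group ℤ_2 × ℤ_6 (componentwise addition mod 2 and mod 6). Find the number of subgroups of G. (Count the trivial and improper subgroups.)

|G| = 12, so by Lagrange every subgroup order divides 12. Divisors: 1, 2, 3, 4, 6, 12.
Subgroups by order — order 1: 1; order 2: 3; order 3: 1; order 4: 1; order 6: 3; order 12: 1.
Total: 1 + 3 + 1 + 1 + 3 + 1 = 10.

10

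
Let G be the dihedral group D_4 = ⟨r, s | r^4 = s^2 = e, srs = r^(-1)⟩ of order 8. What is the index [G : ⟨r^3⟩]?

2

|⟨r^3⟩| = 4 and |G| = 8.
By Lagrange, [G : H] = |G|/|H| = 8/4 = 2.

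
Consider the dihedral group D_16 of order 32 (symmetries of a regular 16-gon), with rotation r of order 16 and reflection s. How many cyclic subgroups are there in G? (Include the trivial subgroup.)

21

Group the elements of G by the cyclic subgroup they generate; each cyclic subgroup of order d accounts for φ(d) elements.
Cyclic subgroups by order — order 1: 1; order 2: 17; order 4: 1; order 8: 1; order 16: 1.
Total: 21.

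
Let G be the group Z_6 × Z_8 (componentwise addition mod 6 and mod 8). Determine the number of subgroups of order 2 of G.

|G| = 48 and 2 | 48, so subgroups of order 2 are possible by Lagrange.
The subgroups of order 2 are: {(0,0), (0,4)}; {(0,0), (3,0)}; {(0,0), (3,4)}.
So G has 3 subgroups of order 2.

3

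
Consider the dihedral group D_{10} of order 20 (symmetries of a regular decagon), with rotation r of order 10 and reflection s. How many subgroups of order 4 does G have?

|G| = 20 and 4 | 20, so subgroups of order 4 are possible by Lagrange.
The subgroups of order 4 are: {e, r^5, r^2s, r^7s}; {e, r^5, r^3s, r^8s}; {e, r^5, r^4s, r^9s}; {e, r^5, s, r^5s}; … (5 in all).
So G has 5 subgroups of order 4.

5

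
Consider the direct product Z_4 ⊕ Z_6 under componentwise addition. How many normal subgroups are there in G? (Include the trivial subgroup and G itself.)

G is abelian, so every subgroup is normal.
G has 16 subgroups in total, hence 16 normal subgroups.

16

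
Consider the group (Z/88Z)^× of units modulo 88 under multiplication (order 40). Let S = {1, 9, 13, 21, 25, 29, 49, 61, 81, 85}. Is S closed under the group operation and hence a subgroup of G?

Yes

|S| = 10 divides |G| = 40, consistent with Lagrange.
S contains the identity, every element's inverse is in S, and S is closed under ·: it is a subgroup.
In fact S = ⟨13⟩.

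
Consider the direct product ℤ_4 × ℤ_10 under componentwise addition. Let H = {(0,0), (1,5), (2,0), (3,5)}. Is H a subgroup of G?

Yes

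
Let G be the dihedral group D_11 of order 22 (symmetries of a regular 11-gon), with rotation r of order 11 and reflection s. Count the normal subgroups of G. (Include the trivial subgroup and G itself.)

3

G has 14 subgroups. Checking conjugation-invariance by order — order 1: 1/1 normal; order 2: 0/11 normal; order 11: 1/1 normal; order 22: 1/1 normal.
Total normal subgroups: 3.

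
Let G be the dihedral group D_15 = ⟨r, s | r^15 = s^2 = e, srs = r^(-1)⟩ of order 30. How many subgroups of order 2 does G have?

|G| = 30 and 2 | 30, so subgroups of order 2 are possible by Lagrange.
The subgroups of order 2 are: {e, r^10s}; {e, r^11s}; {e, r^12s}; {e, r^13s}; … (15 in all).
So G has 15 subgroups of order 2.

15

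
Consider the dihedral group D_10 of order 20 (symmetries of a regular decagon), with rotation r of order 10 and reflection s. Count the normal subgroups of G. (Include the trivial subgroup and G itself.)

G has 22 subgroups. Checking conjugation-invariance by order — order 1: 1/1 normal; order 2: 1/11 normal; order 4: 0/5 normal; order 5: 1/1 normal; order 10: 3/3 normal; order 20: 1/1 normal.
Total normal subgroups: 7.

7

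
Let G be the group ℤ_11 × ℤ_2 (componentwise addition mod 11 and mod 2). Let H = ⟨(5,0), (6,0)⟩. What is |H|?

|⟨(5,0)⟩| = 11 and |⟨(6,0)⟩| = 11, so |H| is a multiple of lcm(11, 11) = 11 and divides |G| = 22.
Closing under the operation: H = {(0,0), (1,0), (2,0), (3,0), (4,0), (5,0), (6,0), (7,0), (8,0), (9,0), (10,0)}, so |H| = 11.

11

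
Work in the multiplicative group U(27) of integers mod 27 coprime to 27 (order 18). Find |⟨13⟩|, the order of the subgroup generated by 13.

Compute successive powers of 13 mod 27: 13, 7, 10, 22, 16, 19, 4, 25, …; 13^9 ≡ 1 (mod 27).
So |⟨13⟩| = 9.

9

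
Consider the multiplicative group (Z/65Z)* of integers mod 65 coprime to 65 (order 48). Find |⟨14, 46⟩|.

24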